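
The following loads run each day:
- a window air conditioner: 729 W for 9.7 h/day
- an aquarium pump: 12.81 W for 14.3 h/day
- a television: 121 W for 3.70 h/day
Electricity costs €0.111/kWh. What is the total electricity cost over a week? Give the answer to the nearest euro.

€6

window air conditioner: 729 W × 9.7 h × 7 d = 49,499 Wh = 49.5 kWh
aquarium pump: 12.81 W × 14.3 h × 7 d = 1,282 Wh = 1.282 kWh
television: 121 W × 3.70 h × 7 d = 3,134 Wh = 3.134 kWh
Total energy = 49.5 + 1.282 + 3.134 = 53.92 kWh
Cost = 53.92 kWh × €0.111 = €5.98 ≈ €6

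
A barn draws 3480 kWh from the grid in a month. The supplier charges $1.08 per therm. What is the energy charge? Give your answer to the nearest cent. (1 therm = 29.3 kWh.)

$128.27

3480 kWh × (0.03413 therm/kWh) = 118.8 therm
Cost = 118.8 therm × $1.08/therm = $128.27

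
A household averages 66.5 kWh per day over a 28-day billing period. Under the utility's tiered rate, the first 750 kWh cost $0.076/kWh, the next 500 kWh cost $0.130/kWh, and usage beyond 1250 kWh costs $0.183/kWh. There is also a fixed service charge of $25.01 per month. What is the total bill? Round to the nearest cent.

Usage = 66.5 kWh/day × 28 days = 1862 kWh
First 750 kWh × $0.076 = $57.00
Next 500 kWh × $0.130 = $65.00
Remaining 612 kWh × $0.183 = $112.00
Energy charge = $234.00; + service $25.01 = $259.01

$259.01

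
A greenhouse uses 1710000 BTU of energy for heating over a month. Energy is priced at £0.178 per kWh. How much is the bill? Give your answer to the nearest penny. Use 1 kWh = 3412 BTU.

£89.21

1710000 BTU × (0.00029308 kWh/BTU) = 501.2 kWh
Cost = 501.2 kWh × £0.178/kWh = £89.21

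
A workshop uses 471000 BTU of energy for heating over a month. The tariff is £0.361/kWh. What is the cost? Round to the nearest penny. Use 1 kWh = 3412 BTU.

471000 BTU × (0.00029308 kWh/BTU) = 138 kWh
Cost = 138 kWh × £0.361/kWh = £49.83

£49.83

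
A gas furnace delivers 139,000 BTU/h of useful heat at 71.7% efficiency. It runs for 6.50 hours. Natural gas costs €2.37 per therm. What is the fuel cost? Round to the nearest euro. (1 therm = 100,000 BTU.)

Heat delivered = 139,000 BTU/h × 6.50 h = 903,500 BTU
Gas input = 903,500 / 0.717 = 1,260,112 BTU
= 1,260,112 / 100,000 = 12.6 therm
Cost = 12.6 × €2.37/therm = €29.86 ≈ €30

€30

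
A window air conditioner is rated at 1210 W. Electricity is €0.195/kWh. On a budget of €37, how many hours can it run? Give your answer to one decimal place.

Energy budget = €37 / €0.195 per kWh = 189.7 kWh = 189,744 Wh
Runtime = 189,744 Wh / 1210 W = 156.8 h

156.8 h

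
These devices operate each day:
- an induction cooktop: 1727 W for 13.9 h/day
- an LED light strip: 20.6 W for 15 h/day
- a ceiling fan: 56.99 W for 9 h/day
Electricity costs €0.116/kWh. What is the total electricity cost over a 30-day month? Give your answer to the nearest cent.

induction cooktop: 1727 W × 13.9 h × 30 d = 720,159 Wh = 720.2 kWh
LED light strip: 20.6 W × 15 h × 30 d = 9,270 Wh = 9.27 kWh
ceiling fan: 56.99 W × 9 h × 30 d = 15,387 Wh = 15.39 kWh
Total energy = 720.2 + 9.27 + 15.39 = 744.8 kWh
Cost = 744.8 kWh × €0.116 = €86.40

€86.40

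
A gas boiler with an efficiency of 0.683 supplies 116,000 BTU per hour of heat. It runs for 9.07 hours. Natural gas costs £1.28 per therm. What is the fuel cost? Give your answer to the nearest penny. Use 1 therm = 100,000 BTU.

Heat delivered = 116,000 BTU/h × 9.07 h = 1,052,120 BTU
Gas input = 1,052,120 / 0.683 = 1,540,439 BTU
= 1,540,439 / 100,000 = 15.4 therm
Cost = 15.4 × £1.28/therm = £19.72

£19.72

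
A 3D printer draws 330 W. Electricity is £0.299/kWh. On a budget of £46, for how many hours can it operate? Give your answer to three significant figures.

Energy budget = £46 / £0.299 per kWh = 153.8 kWh = 153,846 Wh
Runtime = 153,846 Wh / 330 W = 466.2 h

466 h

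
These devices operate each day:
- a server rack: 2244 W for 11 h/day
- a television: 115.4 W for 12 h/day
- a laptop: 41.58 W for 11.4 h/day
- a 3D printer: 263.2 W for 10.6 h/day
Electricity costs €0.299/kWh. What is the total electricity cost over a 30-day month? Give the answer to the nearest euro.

server rack: 2244 W × 11 h × 30 d = 740,520 Wh = 740.5 kWh
television: 115.4 W × 12 h × 30 d = 41,544 Wh = 41.54 kWh
laptop: 41.58 W × 11.4 h × 30 d = 14,220 Wh = 14.22 kWh
3D printer: 263.2 W × 10.6 h × 30 d = 83,698 Wh = 83.7 kWh
Total energy = 740.5 + 41.54 + 14.22 + 83.7 = 880 kWh
Cost = 880 kWh × €0.299 = €263.11 ≈ €263

€263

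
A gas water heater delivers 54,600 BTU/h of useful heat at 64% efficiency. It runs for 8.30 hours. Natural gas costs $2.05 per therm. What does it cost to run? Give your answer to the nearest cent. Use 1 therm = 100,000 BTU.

Heat delivered = 54,600 BTU/h × 8.30 h = 453,180 BTU
Gas input = 453,180 / 0.64 = 708,094 BTU
= 708,094 / 100,000 = 7.081 therm
Cost = 7.081 × $2.05/therm = $14.52

$14.52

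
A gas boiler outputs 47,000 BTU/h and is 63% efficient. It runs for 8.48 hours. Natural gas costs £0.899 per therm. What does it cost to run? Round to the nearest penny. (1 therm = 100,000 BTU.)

£5.69

Heat delivered = 47,000 BTU/h × 8.48 h = 398,560 BTU
Gas input = 398,560 / 0.63 = 632,635 BTU
= 632,635 / 100,000 = 6.326 therm
Cost = 6.326 × £0.899/therm = £5.69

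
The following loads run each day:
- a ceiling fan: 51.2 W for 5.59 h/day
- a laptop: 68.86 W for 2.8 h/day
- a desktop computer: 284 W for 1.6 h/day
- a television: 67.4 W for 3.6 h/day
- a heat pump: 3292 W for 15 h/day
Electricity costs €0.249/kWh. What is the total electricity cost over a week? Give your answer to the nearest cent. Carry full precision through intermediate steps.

ceiling fan: 51.2 W × 5.59 h × 7 d = 2,003 Wh = 2.003 kWh
laptop: 68.86 W × 2.8 h × 7 d = 1,350 Wh = 1.35 kWh
desktop computer: 284 W × 1.6 h × 7 d = 3,181 Wh = 3.181 kWh
television: 67.4 W × 3.6 h × 7 d = 1,698 Wh = 1.698 kWh
heat pump: 3292 W × 15 h × 7 d = 345,660 Wh = 345.7 kWh
Total energy = 2.003 + 1.35 + 3.181 + 1.698 + 345.7 = 353.9 kWh
Cost = 353.9 kWh × €0.249 = €88.12

€88.12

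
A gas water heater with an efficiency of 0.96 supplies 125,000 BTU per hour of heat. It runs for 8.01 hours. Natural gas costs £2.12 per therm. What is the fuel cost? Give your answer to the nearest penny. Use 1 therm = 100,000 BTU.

Heat delivered = 125,000 BTU/h × 8.01 h = 1,001,250 BTU
Gas input = 1,001,250 / 0.96 = 1,042,969 BTU
= 1,042,969 / 100,000 = 10.43 therm
Cost = 10.43 × £2.12/therm = £22.11

£22.11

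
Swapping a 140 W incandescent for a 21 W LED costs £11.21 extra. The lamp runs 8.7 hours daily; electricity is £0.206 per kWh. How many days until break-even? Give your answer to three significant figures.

52.6 days

Power saved = 140 − 21 = 119 W
Daily energy saved = 119 W × 8.7 h = 1035 Wh = 1.0353 kWh
Daily savings = 1.0353 × £0.206 = £0.2133
Payback = £11.21 / £0.2133 per day = 52.56 days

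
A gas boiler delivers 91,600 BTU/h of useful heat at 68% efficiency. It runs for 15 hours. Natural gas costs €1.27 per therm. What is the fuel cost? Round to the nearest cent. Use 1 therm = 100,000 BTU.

Heat delivered = 91,600 BTU/h × 15 h = 1,374,000 BTU
Gas input = 1,374,000 / 0.68 = 2,020,588 BTU
= 2,020,588 / 100,000 = 20.21 therm
Cost = 20.21 × €1.27/therm = €25.66

€25.66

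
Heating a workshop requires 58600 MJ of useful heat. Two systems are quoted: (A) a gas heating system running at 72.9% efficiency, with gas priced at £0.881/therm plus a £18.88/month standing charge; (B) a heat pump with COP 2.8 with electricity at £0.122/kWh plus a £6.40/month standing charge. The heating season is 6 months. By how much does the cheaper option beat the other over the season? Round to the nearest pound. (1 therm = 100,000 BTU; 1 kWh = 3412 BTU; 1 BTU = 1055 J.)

£37

Heat load = 58600 MJ = 58,600,000,000 J / 1055 = 55,545,024 BTU
Gas: input = 55,545,024 / 0.729 = 76,193,448 BTU = 761.9 therm → 761.9 × £0.881 = £671.26; + 6 × £18.88 standing = £784.54
Heat pump: 55,545,024 BTU / 3412 = 16,280 kWh heat; / 2.8 = 5,814 kWh in → × £0.122 = £709.31; + 6 × £6.40 standing = £747.71
Difference = |£784.54 − £747.71| = £36.83 ≈ £37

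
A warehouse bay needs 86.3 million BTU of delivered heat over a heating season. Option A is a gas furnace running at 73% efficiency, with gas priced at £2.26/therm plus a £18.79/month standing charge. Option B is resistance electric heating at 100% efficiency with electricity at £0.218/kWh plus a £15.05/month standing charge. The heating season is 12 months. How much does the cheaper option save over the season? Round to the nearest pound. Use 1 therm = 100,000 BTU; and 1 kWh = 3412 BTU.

£2797

Heat load = 86.3 × 10⁶ BTU = 86,300,000 BTU
Gas: input = 86,300,000 / 0.73 = 118,219,178 BTU = 1,182 therm → 1,182 × £2.26 = £2,671.75; + 12 × £18.79 standing = £2,897.23
Electric: 86,300,000 BTU / 3412 = 25,290 kWh → × £0.218 = £5,513.89; + 12 × £15.05 standing = £5,694.49
Difference = |£2,897.23 − £5,694.49| = £2,797.26 ≈ £2797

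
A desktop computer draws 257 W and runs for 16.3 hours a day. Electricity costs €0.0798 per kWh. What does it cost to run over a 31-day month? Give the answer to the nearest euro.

€10

Energy = 257 W × 16.3 h/day × 31 days = 129,862 Wh = 129.9 kWh
Cost = 129.9 kWh × €0.0798/kWh = €10.36 ≈ €10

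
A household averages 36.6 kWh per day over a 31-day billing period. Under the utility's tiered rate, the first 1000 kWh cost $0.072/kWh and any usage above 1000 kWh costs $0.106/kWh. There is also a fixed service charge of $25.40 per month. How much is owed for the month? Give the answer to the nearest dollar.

$112

Usage = 36.6 kWh/day × 31 days = 1134.6 kWh
First 1000 kWh × $0.072 = $72.00
Remaining 134.6 kWh × $0.106 = $14.27
Energy charge = $86.27; + service $25.40 = $111.67 ≈ $112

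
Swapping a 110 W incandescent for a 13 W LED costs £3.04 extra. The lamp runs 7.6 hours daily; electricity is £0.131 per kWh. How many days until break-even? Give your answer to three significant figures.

31.5 days

Power saved = 110 − 13 = 97 W
Daily energy saved = 97 W × 7.6 h = 737.2 Wh = 0.7372 kWh
Daily savings = 0.7372 × £0.131 = £0.0966
Payback = £3.04 / £0.0966 per day = 31.48 days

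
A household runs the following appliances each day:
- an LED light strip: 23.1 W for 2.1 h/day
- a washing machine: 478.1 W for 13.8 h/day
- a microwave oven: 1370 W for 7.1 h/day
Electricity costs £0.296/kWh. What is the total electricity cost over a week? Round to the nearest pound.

£34

LED light strip: 23.1 W × 2.1 h × 7 d = 340 Wh = 0.3396 kWh
washing machine: 478.1 W × 13.8 h × 7 d = 46,184 Wh = 46.18 kWh
microwave oven: 1370 W × 7.1 h × 7 d = 68,089 Wh = 68.09 kWh
Total energy = 0.3396 + 46.18 + 68.09 = 114.6 kWh
Cost = 114.6 kWh × £0.296 = £33.93 ≈ £34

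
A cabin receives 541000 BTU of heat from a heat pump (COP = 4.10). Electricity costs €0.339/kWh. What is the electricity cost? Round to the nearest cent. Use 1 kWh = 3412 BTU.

Heat delivered = 541,000 BTU / 3412 = 158.6 kWh
Electrical input = 158.6 kWh / 4.10 = 38.67 kWh
Cost = 38.67 × €0.339/kWh = €13.11

€13.11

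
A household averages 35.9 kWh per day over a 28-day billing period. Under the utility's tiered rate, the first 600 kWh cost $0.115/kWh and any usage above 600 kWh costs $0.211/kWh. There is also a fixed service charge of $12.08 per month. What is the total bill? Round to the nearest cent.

Usage = 35.9 kWh/day × 28 days = 1005.2 kWh
First 600 kWh × $0.115 = $69.00
Remaining 405.2 kWh × $0.211 = $85.50
Energy charge = $154.50; + service $12.08 = $166.58

$166.58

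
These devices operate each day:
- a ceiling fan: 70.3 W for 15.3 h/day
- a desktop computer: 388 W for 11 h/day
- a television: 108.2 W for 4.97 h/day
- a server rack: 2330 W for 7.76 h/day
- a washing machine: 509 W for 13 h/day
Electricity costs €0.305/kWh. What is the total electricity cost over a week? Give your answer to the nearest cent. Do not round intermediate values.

ceiling fan: 70.3 W × 15.3 h × 7 d = 7,529 Wh = 7.529 kWh
desktop computer: 388 W × 11 h × 7 d = 29,876 Wh = 29.88 kWh
television: 108.2 W × 4.97 h × 7 d = 3,764 Wh = 3.764 kWh
server rack: 2330 W × 7.76 h × 7 d = 126,566 Wh = 126.6 kWh
washing machine: 509 W × 13 h × 7 d = 46,319 Wh = 46.32 kWh
Total energy = 7.529 + 29.88 + 3.764 + 126.6 + 46.32 = 214.1 kWh
Cost = 214.1 kWh × €0.305 = €65.29

€65.29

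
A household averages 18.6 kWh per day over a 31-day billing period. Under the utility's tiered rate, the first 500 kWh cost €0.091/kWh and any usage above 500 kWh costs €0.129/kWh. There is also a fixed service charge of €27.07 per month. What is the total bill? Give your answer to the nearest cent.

Usage = 18.6 kWh/day × 31 days = 576.6 kWh
First 500 kWh × €0.091 = €45.50
Remaining 76.6 kWh × €0.129 = €9.88
Energy charge = €55.38; + service €27.07 = €82.45

€82.45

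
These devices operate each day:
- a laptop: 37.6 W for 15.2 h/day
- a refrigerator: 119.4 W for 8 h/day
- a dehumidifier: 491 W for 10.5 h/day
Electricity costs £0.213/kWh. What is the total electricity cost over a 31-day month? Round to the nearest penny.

laptop: 37.6 W × 15.2 h × 31 d = 17,717 Wh = 17.72 kWh
refrigerator: 119.4 W × 8 h × 31 d = 29,611 Wh = 29.61 kWh
dehumidifier: 491 W × 10.5 h × 31 d = 159,820 Wh = 159.8 kWh
Total energy = 17.72 + 29.61 + 159.8 = 207.1 kWh
Cost = 207.1 kWh × £0.213 = £44.12

£44.12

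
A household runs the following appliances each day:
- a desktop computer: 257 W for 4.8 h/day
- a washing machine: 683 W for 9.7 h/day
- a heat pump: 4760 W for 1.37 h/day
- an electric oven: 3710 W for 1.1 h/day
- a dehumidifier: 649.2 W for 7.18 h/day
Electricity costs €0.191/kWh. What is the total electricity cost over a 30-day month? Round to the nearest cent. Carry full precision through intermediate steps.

desktop computer: 257 W × 4.8 h × 30 d = 37,008 Wh = 37.01 kWh
washing machine: 683 W × 9.7 h × 30 d = 198,753 Wh = 198.8 kWh
heat pump: 4760 W × 1.37 h × 30 d = 195,636 Wh = 195.6 kWh
electric oven: 3710 W × 1.1 h × 30 d = 122,430 Wh = 122.4 kWh
dehumidifier: 649.2 W × 7.18 h × 30 d = 139,838 Wh = 139.8 kWh
Total energy = 37.01 + 198.8 + 195.6 + 122.4 + 139.8 = 693.7 kWh
Cost = 693.7 kWh × €0.191 = €132.49

€132.49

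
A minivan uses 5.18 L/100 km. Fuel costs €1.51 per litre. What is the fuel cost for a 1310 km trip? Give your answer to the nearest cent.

€102.47

Fuel = 5.18 L/100 km × 1310 km / 100 = 67.86 L
Cost = 67.86 L × €1.51/L = €102.47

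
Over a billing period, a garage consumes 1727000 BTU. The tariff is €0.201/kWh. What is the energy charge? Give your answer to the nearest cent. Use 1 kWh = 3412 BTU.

€101.74

1727000 BTU × (0.00029308 kWh/BTU) = 506.2 kWh
Cost = 506.2 kWh × €0.201/kWh = €101.74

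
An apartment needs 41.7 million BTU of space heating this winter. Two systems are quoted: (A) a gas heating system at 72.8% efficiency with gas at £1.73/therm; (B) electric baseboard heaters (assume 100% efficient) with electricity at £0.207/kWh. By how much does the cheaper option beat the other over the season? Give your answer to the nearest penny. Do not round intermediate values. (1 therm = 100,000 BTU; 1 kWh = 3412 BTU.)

Heat load = 41.7 × 10⁶ BTU = 41,700,000 BTU
Gas: input = 41,700,000 / 0.728 = 57,280,220 BTU = 572.8 therm → 572.8 × £1.73 = £990.95
Electric: 41,700,000 BTU / 3412 = 12,220 kWh → × £0.207 = £2,529.87
Difference = |£990.95 − £2,529.87| = £1,538.92

£1538.92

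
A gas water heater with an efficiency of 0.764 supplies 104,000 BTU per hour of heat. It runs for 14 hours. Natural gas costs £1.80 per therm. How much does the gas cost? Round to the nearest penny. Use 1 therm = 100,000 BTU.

Heat delivered = 104,000 BTU/h × 14 h = 1,456,000 BTU
Gas input = 1,456,000 / 0.764 = 1,905,759 BTU
= 1,905,759 / 100,000 = 19.06 therm
Cost = 19.06 × £1.80/therm = £34.30

£34.30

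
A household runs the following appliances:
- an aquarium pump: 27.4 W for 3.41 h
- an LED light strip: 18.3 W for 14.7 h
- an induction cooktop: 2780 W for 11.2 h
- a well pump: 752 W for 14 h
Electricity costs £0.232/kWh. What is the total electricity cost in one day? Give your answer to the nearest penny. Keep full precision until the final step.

aquarium pump: 27.4 W × 3.41 h = 93 Wh = 0.09343 kWh
LED light strip: 18.3 W × 14.7 h = 269 Wh = 0.269 kWh
induction cooktop: 2780 W × 11.2 h = 31,136 Wh = 31.14 kWh
well pump: 752 W × 14 h = 10,528 Wh = 10.53 kWh
Total energy = 0.09343 + 0.269 + 31.14 + 10.53 = 42.03 kWh
Cost = 42.03 kWh × £0.232 = £9.75

£9.75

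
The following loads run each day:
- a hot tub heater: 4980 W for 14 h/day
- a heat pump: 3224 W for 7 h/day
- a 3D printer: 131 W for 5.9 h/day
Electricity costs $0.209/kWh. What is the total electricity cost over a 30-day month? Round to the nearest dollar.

hot tub heater: 4980 W × 14 h × 30 d = 2,091,600 Wh = 2,092 kWh
heat pump: 3224 W × 7 h × 30 d = 677,040 Wh = 677 kWh
3D printer: 131 W × 5.9 h × 30 d = 23,187 Wh = 23.19 kWh
Total energy = 2,092 + 677 + 23.19 = 2,792 kWh
Cost = 2,792 kWh × $0.209 = $583.49 ≈ $583

$583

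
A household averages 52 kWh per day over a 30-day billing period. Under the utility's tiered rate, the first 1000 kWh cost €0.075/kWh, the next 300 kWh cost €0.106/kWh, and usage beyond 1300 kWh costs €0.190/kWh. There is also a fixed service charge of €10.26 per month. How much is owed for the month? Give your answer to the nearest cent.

Usage = 52 kWh/day × 30 days = 1560 kWh
First 1000 kWh × €0.075 = €75.00
Next 300 kWh × €0.106 = €31.80
Remaining 260 kWh × €0.190 = €49.40
Energy charge = €156.20; + service €10.26 = €166.46

€166.46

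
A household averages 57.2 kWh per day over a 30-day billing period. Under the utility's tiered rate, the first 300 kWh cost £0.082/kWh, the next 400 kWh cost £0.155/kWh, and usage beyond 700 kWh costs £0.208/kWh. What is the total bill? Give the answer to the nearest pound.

£298

Usage = 57.2 kWh/day × 30 days = 1716 kWh
First 300 kWh × £0.082 = £24.60
Next 400 kWh × £0.155 = £62.00
Remaining 1016 kWh × £0.208 = £211.33
Total = £297.93 ≈ £298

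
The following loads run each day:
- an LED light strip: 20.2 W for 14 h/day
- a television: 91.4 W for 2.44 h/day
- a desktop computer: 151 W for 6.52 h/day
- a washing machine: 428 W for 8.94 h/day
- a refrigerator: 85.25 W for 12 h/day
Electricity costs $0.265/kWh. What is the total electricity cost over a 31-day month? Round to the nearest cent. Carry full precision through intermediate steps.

LED light strip: 20.2 W × 14 h × 31 d = 8,767 Wh = 8.767 kWh
television: 91.4 W × 2.44 h × 31 d = 6,913 Wh = 6.913 kWh
desktop computer: 151 W × 6.52 h × 31 d = 30,520 Wh = 30.52 kWh
washing machine: 428 W × 8.94 h × 31 d = 118,616 Wh = 118.6 kWh
refrigerator: 85.25 W × 12 h × 31 d = 31,713 Wh = 31.71 kWh
Total energy = 8.767 + 6.913 + 30.52 + 118.6 + 31.71 = 196.5 kWh
Cost = 196.5 kWh × $0.265 = $52.08

$52.08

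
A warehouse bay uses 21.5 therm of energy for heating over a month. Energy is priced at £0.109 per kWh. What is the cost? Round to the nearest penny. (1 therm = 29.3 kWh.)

£68.66

21.5 therm × (29.3 kWh/therm) = 630 kWh
Cost = 630 kWh × £0.109/kWh = £68.66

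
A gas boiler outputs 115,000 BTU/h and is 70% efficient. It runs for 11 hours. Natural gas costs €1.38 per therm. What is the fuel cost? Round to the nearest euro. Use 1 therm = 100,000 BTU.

Heat delivered = 115,000 BTU/h × 11 h = 1,265,000 BTU
Gas input = 1,265,000 / 0.70 = 1,807,143 BTU
= 1,807,143 / 100,000 = 18.07 therm
Cost = 18.07 × €1.38/therm = €24.94 ≈ €25

€25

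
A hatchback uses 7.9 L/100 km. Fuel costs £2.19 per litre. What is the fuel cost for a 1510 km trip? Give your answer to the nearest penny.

£261.25

Fuel = 7.9 L/100 km × 1510 km / 100 = 119.3 L
Cost = 119.3 L × £2.19/L = £261.25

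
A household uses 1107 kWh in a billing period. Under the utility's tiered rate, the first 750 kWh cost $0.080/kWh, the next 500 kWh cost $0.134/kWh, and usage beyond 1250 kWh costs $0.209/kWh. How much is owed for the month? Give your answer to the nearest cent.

First 750 kWh × $0.080 = $60.00
Next 357 kWh × $0.134 = $47.84
Remaining tier: 0 kWh (not reached)
Total = $107.84

$107.84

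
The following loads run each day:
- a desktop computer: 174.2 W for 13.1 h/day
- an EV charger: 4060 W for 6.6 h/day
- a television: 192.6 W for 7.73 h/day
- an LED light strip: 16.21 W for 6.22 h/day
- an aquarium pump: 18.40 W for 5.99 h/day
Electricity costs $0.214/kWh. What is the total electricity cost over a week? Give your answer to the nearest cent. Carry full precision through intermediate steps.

$46.11

desktop computer: 174.2 W × 13.1 h × 7 d = 15,974 Wh = 15.97 kWh
EV charger: 4060 W × 6.6 h × 7 d = 187,572 Wh = 187.6 kWh
television: 192.6 W × 7.73 h × 7 d = 10,422 Wh = 10.42 kWh
LED light strip: 16.21 W × 6.22 h × 7 d = 706 Wh = 0.7058 kWh
aquarium pump: 18.40 W × 5.99 h × 7 d = 772 Wh = 0.7715 kWh
Total energy = 15.97 + 187.6 + 10.42 + 0.7058 + 0.7715 = 215.4 kWh
Cost = 215.4 kWh × $0.214 = $46.11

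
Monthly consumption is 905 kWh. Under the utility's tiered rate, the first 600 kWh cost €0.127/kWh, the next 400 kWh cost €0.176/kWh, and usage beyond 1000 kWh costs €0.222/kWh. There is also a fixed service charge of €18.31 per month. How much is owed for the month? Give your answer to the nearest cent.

First 600 kWh × €0.127 = €76.20
Next 305 kWh × €0.176 = €53.68
Remaining tier: 0 kWh (not reached)
Energy charge = €129.88; + service €18.31 = €148.19

€148.19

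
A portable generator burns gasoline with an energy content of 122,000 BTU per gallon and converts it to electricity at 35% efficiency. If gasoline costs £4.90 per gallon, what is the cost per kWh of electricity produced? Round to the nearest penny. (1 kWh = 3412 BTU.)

£0.39

Electrical output per gallon = 122,000 BTU × 0.35 / 3412 BTU/kWh = 12.51 kWh
Cost per kWh = £4.90 / 12.51 kWh = £0.392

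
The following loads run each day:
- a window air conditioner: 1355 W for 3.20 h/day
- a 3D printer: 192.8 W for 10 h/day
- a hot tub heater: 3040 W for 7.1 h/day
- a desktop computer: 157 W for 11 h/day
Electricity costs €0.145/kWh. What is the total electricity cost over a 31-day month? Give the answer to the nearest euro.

window air conditioner: 1355 W × 3.20 h × 31 d = 134,416 Wh = 134.4 kWh
3D printer: 192.8 W × 10 h × 31 d = 59,768 Wh = 59.77 kWh
hot tub heater: 3040 W × 7.1 h × 31 d = 669,104 Wh = 669.1 kWh
desktop computer: 157 W × 11 h × 31 d = 53,537 Wh = 53.54 kWh
Total energy = 134.4 + 59.77 + 669.1 + 53.54 = 916.8 kWh
Cost = 916.8 kWh × €0.145 = €132.94 ≈ €133

€133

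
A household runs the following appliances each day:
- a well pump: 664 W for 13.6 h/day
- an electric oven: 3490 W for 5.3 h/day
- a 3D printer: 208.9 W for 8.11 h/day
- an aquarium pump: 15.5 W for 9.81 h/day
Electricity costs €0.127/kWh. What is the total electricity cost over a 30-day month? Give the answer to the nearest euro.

well pump: 664 W × 13.6 h × 30 d = 270,912 Wh = 270.9 kWh
electric oven: 3490 W × 5.3 h × 30 d = 554,910 Wh = 554.9 kWh
3D printer: 208.9 W × 8.11 h × 30 d = 50,825 Wh = 50.83 kWh
aquarium pump: 15.5 W × 9.81 h × 30 d = 4,562 Wh = 4.562 kWh
Total energy = 270.9 + 554.9 + 50.83 + 4.562 = 881.2 kWh
Cost = 881.2 kWh × €0.127 = €111.91 ≈ €112

€112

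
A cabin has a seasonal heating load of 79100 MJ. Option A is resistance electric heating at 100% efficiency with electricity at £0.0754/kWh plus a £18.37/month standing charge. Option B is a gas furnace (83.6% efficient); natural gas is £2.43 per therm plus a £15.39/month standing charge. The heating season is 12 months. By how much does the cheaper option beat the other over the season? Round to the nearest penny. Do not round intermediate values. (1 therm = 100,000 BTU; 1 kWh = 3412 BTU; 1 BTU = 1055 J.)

£486.71

Heat load = 79100 MJ = 79,100,000,000 J / 1055 = 74,976,303 BTU
Gas: input = 74,976,303 / 0.836 = 89,684,573 BTU = 896.8 therm → 896.8 × £2.43 = £2,179.34; + 12 × £15.39 standing = £2,364.02
Electric: 74,976,303 BTU / 3412 = 21,970 kWh → × £0.0754 = £1,656.86; + 12 × £18.37 standing = £1,877.30
Difference = |£2,364.02 − £1,877.30| = £486.71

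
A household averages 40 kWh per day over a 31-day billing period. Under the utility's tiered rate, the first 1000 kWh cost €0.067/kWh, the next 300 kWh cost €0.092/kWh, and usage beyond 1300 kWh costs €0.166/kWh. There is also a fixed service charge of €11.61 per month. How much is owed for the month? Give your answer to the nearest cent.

Usage = 40 kWh/day × 31 days = 1240 kWh
First 1000 kWh × €0.067 = €67.00
Next 240 kWh × €0.092 = €22.08
Remaining tier: 0 kWh (not reached)
Energy charge = €89.08; + service €11.61 = €100.69

€100.69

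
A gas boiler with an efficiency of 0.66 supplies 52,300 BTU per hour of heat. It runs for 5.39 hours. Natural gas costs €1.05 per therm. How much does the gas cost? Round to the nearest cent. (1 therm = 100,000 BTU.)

€4.48

Heat delivered = 52,300 BTU/h × 5.39 h = 281,897 BTU
Gas input = 281,897 / 0.66 = 427,117 BTU
= 427,117 / 100,000 = 4.271 therm
Cost = 4.271 × €1.05/therm = €4.48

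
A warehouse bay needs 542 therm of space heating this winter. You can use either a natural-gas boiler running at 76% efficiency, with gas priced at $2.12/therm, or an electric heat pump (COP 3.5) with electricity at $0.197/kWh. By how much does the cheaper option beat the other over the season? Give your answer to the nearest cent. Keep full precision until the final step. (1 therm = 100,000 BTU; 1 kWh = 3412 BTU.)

Heat load = 542 therm × 100,000 = 54,200,000 BTU
Gas: input = 54,200,000 / 0.76 = 71,315,789 BTU = 713.2 therm → 713.2 × $2.12 = $1,511.89
Heat pump: 54,200,000 BTU / 3412 = 15,890 kWh heat; / 3.5 = 4,539 kWh in → × $0.197 = $894.10
Difference = |$1,511.89 − $894.10| = $617.79

$617.79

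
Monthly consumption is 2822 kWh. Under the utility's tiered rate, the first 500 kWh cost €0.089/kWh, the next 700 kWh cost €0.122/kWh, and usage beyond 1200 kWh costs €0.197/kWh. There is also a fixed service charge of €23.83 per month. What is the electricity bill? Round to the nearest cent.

€473.26

First 500 kWh × €0.089 = €44.50
Next 700 kWh × €0.122 = €85.40
Remaining 1622 kWh × €0.197 = €319.53
Energy charge = €449.43; + service €23.83 = €473.26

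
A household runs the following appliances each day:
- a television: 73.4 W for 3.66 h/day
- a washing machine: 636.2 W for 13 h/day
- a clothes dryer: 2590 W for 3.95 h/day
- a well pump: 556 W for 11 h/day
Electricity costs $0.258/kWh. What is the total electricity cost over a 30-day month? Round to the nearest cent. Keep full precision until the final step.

television: 73.4 W × 3.66 h × 30 d = 8,059 Wh = 8.059 kWh
washing machine: 636.2 W × 13 h × 30 d = 248,118 Wh = 248.1 kWh
clothes dryer: 2590 W × 3.95 h × 30 d = 306,915 Wh = 306.9 kWh
well pump: 556 W × 11 h × 30 d = 183,480 Wh = 183.5 kWh
Total energy = 8.059 + 248.1 + 306.9 + 183.5 = 746.6 kWh
Cost = 746.6 kWh × $0.258 = $192.62

$192.62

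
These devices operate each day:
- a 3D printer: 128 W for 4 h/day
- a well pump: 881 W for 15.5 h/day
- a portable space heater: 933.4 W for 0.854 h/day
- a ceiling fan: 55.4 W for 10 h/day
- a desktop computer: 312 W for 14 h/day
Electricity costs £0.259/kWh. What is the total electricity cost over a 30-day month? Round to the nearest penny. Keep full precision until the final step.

£154.52

3D printer: 128 W × 4 h × 30 d = 15,360 Wh = 15.36 kWh
well pump: 881 W × 15.5 h × 30 d = 409,665 Wh = 409.7 kWh
portable space heater: 933.4 W × 0.854 h × 30 d = 23,914 Wh = 23.91 kWh
ceiling fan: 55.4 W × 10 h × 30 d = 16,620 Wh = 16.62 kWh
desktop computer: 312 W × 14 h × 30 d = 131,040 Wh = 131 kWh
Total energy = 15.36 + 409.7 + 23.91 + 16.62 + 131 = 596.6 kWh
Cost = 596.6 kWh × £0.259 = £154.52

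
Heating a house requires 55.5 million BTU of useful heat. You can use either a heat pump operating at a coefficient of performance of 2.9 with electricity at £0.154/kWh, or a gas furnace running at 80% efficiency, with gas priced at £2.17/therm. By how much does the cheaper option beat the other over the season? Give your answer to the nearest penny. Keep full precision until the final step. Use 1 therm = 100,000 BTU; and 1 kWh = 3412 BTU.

£641.65

Heat load = 55.5 × 10⁶ BTU = 55,500,000 BTU
Gas: input = 55,500,000 / 0.80 = 69,375,000 BTU = 693.8 therm → 693.8 × £2.17 = £1,505.44
Heat pump: 55,500,000 BTU / 3412 = 16,270 kWh heat; / 2.9 = 5,609 kWh in → × £0.154 = £863.79
Difference = |£1,505.44 − £863.79| = £641.65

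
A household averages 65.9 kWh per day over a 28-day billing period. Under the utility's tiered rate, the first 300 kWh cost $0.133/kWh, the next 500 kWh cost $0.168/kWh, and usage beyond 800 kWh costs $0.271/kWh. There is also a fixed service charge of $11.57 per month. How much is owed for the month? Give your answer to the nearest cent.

$418.72

Usage = 65.9 kWh/day × 28 days = 1845.2 kWh
First 300 kWh × $0.133 = $39.90
Next 500 kWh × $0.168 = $84.00
Remaining 1045.2 kWh × $0.271 = $283.25
Energy charge = $407.15; + service $11.57 = $418.72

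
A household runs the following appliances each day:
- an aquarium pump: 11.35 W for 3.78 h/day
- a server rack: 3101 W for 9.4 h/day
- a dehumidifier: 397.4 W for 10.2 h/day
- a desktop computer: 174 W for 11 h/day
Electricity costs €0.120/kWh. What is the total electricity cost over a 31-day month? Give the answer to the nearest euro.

aquarium pump: 11.35 W × 3.78 h × 31 d = 1,330 Wh = 1.33 kWh
server rack: 3101 W × 9.4 h × 31 d = 903,631 Wh = 903.6 kWh
dehumidifier: 397.4 W × 10.2 h × 31 d = 125,658 Wh = 125.7 kWh
desktop computer: 174 W × 11 h × 31 d = 59,334 Wh = 59.33 kWh
Total energy = 1.33 + 903.6 + 125.7 + 59.33 = 1,090 kWh
Cost = 1,090 kWh × €0.120 = €130.79 ≈ €131

€131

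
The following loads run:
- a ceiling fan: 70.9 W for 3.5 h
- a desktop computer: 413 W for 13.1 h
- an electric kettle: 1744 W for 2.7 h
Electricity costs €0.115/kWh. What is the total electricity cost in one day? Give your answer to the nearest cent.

€1.19

ceiling fan: 70.9 W × 3.5 h = 248 Wh = 0.2482 kWh
desktop computer: 413 W × 13.1 h = 5,410 Wh = 5.41 kWh
electric kettle: 1744 W × 2.7 h = 4,709 Wh = 4.709 kWh
Total energy = 0.2482 + 5.41 + 4.709 = 10.37 kWh
Cost = 10.37 kWh × €0.115 = €1.19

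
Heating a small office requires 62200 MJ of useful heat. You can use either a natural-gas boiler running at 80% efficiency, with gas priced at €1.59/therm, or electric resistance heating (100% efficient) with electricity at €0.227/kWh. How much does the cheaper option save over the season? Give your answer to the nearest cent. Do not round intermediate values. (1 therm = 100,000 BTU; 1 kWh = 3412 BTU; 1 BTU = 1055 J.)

Heat load = 62200 MJ = 62,200,000,000 J / 1055 = 58,957,346 BTU
Gas: input = 58,957,346 / 0.80 = 73,696,682 BTU = 737 therm → 737 × €1.59 = €1,171.78
Electric: 58,957,346 BTU / 3412 = 17,280 kWh → × €0.227 = €3,922.43
Difference = |€1,171.78 − €3,922.43| = €2,750.65

€2750.65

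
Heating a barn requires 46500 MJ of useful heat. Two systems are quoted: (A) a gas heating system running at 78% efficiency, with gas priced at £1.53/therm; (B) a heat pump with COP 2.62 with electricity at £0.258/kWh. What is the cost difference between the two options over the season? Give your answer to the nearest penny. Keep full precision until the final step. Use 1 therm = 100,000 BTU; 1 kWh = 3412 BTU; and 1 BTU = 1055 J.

£407.50

Heat load = 46500 MJ = 46,500,000,000 J / 1055 = 44,075,829 BTU
Gas: input = 44,075,829 / 0.78 = 56,507,474 BTU = 565.1 therm → 565.1 × £1.53 = £864.56
Heat pump: 44,075,829 BTU / 3412 = 12,920 kWh heat; / 2.62 = 4,930 kWh in → × £0.258 = £1,272.07
Difference = |£864.56 − £1,272.07| = £407.50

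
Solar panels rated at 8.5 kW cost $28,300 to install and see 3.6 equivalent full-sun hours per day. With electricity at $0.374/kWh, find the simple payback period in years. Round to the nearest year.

Daily generation = 8.5 kW × 3.6 h = 30.6 kWh
Annual generation = 30.6 × 365 = 11169 kWh
Annual savings = 11169 × $0.374 = $4,177.21
Payback = $28,300 / $4,177.21 = 6.77 years

7 years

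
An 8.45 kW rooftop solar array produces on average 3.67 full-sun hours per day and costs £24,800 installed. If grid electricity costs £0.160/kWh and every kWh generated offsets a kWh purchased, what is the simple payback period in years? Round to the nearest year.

14 years

Daily generation = 8.45 kW × 3.67 h = 31.01 kWh
Annual generation = 31.01 × 365 = 11319 kWh
Annual savings = 11319 × £0.160 = £1,811.07
Payback = £24,800 / £1,811.07 = 13.7 years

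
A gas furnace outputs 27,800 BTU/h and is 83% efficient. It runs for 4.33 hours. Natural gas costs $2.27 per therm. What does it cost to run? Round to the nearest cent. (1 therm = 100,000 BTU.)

$3.29

Heat delivered = 27,800 BTU/h × 4.33 h = 120,374 BTU
Gas input = 120,374 / 0.83 = 145,029 BTU
= 145,029 / 100,000 = 1.45 therm
Cost = 1.45 × $2.27/therm = $3.29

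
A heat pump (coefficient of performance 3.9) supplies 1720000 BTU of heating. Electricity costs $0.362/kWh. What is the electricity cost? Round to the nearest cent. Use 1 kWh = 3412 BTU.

$46.79

Heat delivered = 1,720,000 BTU / 3412 = 504.1 kWh
Electrical input = 504.1 kWh / 3.9 = 129.3 kWh
Cost = 129.3 × $0.362/kWh = $46.79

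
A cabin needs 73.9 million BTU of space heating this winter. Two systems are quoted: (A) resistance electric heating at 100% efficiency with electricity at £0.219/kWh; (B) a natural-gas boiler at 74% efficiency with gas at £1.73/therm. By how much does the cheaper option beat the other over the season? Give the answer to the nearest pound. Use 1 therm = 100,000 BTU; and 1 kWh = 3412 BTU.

£3016

Heat load = 73.9 × 10⁶ BTU = 73,900,000 BTU
Gas: input = 73,900,000 / 0.74 = 99,864,865 BTU = 998.6 therm → 998.6 × £1.73 = £1,727.66
Electric: 73,900,000 BTU / 3412 = 21,660 kWh → × £0.219 = £4,743.29
Difference = |£1,727.66 − £4,743.29| = £3,015.63 ≈ £3016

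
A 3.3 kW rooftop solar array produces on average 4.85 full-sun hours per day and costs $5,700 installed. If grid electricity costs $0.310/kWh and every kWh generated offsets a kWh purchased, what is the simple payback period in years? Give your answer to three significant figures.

3.15 years

Daily generation = 3.3 kW × 4.85 h = 16 kWh
Annual generation = 16 × 365 = 5841.8 kWh
Annual savings = 5841.8 × $0.310 = $1,810.97
Payback = $5,700 / $1,810.97 = 3.15 years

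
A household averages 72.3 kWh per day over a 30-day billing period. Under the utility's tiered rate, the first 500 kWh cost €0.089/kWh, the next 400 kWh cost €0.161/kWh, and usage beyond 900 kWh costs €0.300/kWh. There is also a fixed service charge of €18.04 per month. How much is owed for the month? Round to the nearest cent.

€507.64

Usage = 72.3 kWh/day × 30 days = 2169 kWh
First 500 kWh × €0.089 = €44.50
Next 400 kWh × €0.161 = €64.40
Remaining 1269 kWh × €0.300 = €380.70
Energy charge = €489.60; + service €18.04 = €507.64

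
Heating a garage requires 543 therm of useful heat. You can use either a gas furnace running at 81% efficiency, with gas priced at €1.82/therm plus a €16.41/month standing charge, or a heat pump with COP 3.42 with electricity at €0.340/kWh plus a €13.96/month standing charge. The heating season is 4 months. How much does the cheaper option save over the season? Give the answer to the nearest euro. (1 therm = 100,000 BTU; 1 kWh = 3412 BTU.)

€352

Heat load = 543 therm × 100,000 = 54,300,000 BTU
Gas: input = 54,300,000 / 0.81 = 67,037,037 BTU = 670.4 therm → 670.4 × €1.82 = €1,220.07; + 4 × €16.41 standing = €1,285.71
Heat pump: 54,300,000 BTU / 3412 = 15,910 kWh heat; / 3.42 = 4,653 kWh in → × €0.340 = €1,582.14; + 4 × €13.96 standing = €1,637.98
Difference = |€1,285.71 − €1,637.98| = €352.26 ≈ €352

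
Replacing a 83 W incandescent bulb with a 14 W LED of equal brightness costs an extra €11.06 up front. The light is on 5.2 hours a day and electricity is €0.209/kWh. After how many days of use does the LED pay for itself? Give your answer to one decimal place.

147.5 days

Power saved = 83 − 14 = 69 W
Daily energy saved = 69 W × 5.2 h = 358.8 Wh = 0.3588 kWh
Daily savings = 0.3588 × €0.209 = €0.0750
Payback = €11.06 / €0.0750 per day = 147.5 days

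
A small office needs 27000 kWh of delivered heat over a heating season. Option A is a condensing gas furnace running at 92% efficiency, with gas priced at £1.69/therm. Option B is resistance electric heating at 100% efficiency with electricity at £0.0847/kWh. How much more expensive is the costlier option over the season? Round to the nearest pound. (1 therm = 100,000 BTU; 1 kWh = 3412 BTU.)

£595

Heat load = 27000 kWh × 3412 = 92,124,000 BTU
Gas: input = 92,124,000 / 0.92 = 100,134,783 BTU = 1,001 therm → 1,001 × £1.69 = £1,692.28
Electric: 92,124,000 BTU / 3412 = 27,000 kWh → × £0.0847 = £2,286.90
Difference = |£1,692.28 − £2,286.90| = £594.62 ≈ £595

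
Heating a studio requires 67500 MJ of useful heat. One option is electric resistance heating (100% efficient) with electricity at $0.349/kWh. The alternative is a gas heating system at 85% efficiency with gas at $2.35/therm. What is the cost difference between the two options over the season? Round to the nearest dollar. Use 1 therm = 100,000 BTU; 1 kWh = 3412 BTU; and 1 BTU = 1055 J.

Heat load = 67500 MJ = 67,500,000,000 J / 1055 = 63,981,043 BTU
Gas: input = 63,981,043 / 0.85 = 75,271,815 BTU = 752.7 therm → 752.7 × $2.35 = $1,768.89
Electric: 63,981,043 BTU / 3412 = 18,750 kWh → × $0.349 = $6,544.37
Difference = |$1,768.89 − $6,544.37| = $4,775.48 ≈ $4775

$4775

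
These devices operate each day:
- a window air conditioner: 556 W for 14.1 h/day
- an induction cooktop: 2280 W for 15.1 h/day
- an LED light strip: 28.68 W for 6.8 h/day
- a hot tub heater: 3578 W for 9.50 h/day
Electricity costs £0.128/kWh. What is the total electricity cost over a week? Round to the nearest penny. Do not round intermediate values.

window air conditioner: 556 W × 14.1 h × 7 d = 54,877 Wh = 54.88 kWh
induction cooktop: 2280 W × 15.1 h × 7 d = 240,996 Wh = 241 kWh
LED light strip: 28.68 W × 6.8 h × 7 d = 1,365 Wh = 1.365 kWh
hot tub heater: 3578 W × 9.50 h × 7 d = 237,937 Wh = 237.9 kWh
Total energy = 54.88 + 241 + 1.365 + 237.9 = 535.2 kWh
Cost = 535.2 kWh × £0.128 = £68.50

£68.50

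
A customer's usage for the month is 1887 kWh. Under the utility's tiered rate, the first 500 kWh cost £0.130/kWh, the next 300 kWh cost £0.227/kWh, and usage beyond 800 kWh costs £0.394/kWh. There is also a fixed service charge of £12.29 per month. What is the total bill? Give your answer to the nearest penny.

First 500 kWh × £0.130 = £65.00
Next 300 kWh × £0.227 = £68.10
Remaining 1087 kWh × £0.394 = £428.28
Energy charge = £561.38; + service £12.29 = £573.67

£573.67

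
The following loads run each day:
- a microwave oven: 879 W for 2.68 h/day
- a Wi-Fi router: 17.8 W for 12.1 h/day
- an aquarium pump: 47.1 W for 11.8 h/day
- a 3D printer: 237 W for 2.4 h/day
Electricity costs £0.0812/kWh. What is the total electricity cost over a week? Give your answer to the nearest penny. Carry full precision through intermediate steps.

microwave oven: 879 W × 2.68 h × 7 d = 16,490 Wh = 16.49 kWh
Wi-Fi router: 17.8 W × 12.1 h × 7 d = 1,508 Wh = 1.508 kWh
aquarium pump: 47.1 W × 11.8 h × 7 d = 3,890 Wh = 3.89 kWh
3D printer: 237 W × 2.4 h × 7 d = 3,982 Wh = 3.982 kWh
Total energy = 16.49 + 1.508 + 3.89 + 3.982 = 25.87 kWh
Cost = 25.87 kWh × £0.0812 = £2.10

£2.10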